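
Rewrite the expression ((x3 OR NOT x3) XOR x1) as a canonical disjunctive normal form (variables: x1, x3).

(NOT x1 AND NOT x3) OR (NOT x1 AND x3)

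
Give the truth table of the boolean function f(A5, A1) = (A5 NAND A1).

A5 | A1 | Output
----------------
0 | 0 | 1
0 | 1 | 1
1 | 0 | 1
1 | 1 | 0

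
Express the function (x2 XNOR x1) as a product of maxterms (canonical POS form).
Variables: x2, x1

ΠM(1, 2) = (x2 OR NOT x1) AND (NOT x2 OR x1)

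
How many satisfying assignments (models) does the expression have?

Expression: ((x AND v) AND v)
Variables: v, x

Satisfying assignments: (1,1)
Count: 1 out of 4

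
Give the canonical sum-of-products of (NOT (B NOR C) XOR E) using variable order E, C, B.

Σm(1, 2, 3, 4) = (NOT E AND NOT C AND B) OR (NOT E AND C AND NOT B) OR (NOT E AND C AND B) OR (E AND NOT C AND NOT B)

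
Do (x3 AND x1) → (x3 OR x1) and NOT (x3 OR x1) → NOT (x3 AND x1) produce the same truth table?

Yes, Contrapositive is always equivalent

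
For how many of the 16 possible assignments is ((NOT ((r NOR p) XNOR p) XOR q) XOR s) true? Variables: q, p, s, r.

Satisfying assignments: (0,0,0,0), (0,0,1,1), (0,1,0,0), (0,1,0,1), (1,0,0,1), (1,0,1,0), (1,1,1,0), (1,1,1,1)
Count: 8 out of 16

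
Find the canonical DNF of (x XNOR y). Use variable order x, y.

(NOT x AND NOT y) OR (x AND y)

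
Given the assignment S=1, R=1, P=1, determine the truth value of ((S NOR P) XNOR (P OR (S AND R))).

Substituting: ((1 NOR 1) XNOR (1 OR (1 AND 1)))
= 0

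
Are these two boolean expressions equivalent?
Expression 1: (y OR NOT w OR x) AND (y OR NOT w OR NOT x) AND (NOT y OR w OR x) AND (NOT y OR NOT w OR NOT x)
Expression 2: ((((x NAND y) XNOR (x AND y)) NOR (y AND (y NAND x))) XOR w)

Yes, they are equivalent — the two output columns agree on all 8 assignments:
y | w | x | Expression 1 | Expression 2
---------------------------------------
0 | 0 | 0 | 1 | 1
0 | 0 | 1 | 1 | 1
0 | 1 | 0 | 0 | 0
0 | 1 | 1 | 0 | 0
1 | 0 | 0 | 0 | 0
1 | 0 | 1 | 1 | 1
1 | 1 | 0 | 1 | 1
1 | 1 | 1 | 0 | 0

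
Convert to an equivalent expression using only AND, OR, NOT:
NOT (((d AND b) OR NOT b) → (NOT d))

((d AND b) OR NOT b) AND d
(Negated implication: NOT(A → B) = A AND NOT B)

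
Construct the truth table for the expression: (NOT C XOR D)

D | C | Output
--------------
0 | 0 | 1
0 | 1 | 0
1 | 0 | 0
1 | 1 | 1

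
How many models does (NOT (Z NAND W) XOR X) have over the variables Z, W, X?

Satisfying assignments: (0,0,1), (0,1,1), (1,0,1), (1,1,0)
Count: 4 out of 8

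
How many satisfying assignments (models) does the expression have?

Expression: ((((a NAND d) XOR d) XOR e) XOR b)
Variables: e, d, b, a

Satisfying assignments: (0,0,0,0), (0,0,0,1), (0,1,0,1), (0,1,1,0), (1,0,1,0), (1,0,1,1), (1,1,0,0), (1,1,1,1)
Count: 8 out of 16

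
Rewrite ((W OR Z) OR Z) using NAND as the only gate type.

((((W NAND W) NAND (Z NAND Z)) NAND ((W NAND W) NAND (Z NAND Z))) NAND (Z NAND Z))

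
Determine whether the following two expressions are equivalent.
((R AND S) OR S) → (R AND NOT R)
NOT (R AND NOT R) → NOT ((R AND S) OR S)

Yes, Contrapositive is always equivalent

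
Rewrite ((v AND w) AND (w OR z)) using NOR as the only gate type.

((((v NOR v) NOR (w NOR w)) NOR ((v NOR v) NOR (w NOR w))) NOR (((w NOR z) NOR (w NOR z)) NOR ((w NOR z) NOR (w NOR z))))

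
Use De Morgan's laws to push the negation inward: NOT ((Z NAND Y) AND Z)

NOT (Z NAND Y) OR NOT Z
De Morgan's: NOT(AND of terms) = OR of negations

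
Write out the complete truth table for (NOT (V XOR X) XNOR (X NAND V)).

X | V | Output
--------------
0 | 0 | 1
0 | 1 | 0
1 | 0 | 0
1 | 1 | 0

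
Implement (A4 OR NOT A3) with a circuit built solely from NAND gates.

((A4 NAND A4) NAND ((A3 NAND A3) NAND (A3 NAND A3)))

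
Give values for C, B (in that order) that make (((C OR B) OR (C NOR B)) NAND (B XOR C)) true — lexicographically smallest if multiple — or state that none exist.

C=0, B=0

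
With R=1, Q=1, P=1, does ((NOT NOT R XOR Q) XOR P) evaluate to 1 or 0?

Substituting: ((NOT NOT 1 XOR 1) XOR 1)
= 1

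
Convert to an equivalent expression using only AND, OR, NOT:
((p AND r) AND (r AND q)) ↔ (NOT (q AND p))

(((p AND r) AND (r AND q)) AND (NOT (q AND p))) OR (NOT ((p AND r) AND (r AND q)) AND (q AND p))
(Biconditional = both true or both false)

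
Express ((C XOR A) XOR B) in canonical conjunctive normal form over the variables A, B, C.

(A OR B OR C) AND (A OR NOT B OR NOT C) AND (NOT A OR B OR NOT C) AND (NOT A OR NOT B OR C)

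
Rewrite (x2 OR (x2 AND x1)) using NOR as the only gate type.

((x2 NOR ((x2 NOR x2) NOR (x1 NOR x1))) NOR (x2 NOR ((x2 NOR x2) NOR (x1 NOR x1))))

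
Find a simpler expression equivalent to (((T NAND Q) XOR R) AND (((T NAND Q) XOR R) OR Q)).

By absorption (E AND (E OR v) = E):
= ((T NAND Q) XOR R)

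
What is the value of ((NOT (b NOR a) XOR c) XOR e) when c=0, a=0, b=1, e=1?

Substituting: ((NOT (1 NOR 0) XOR 0) XOR 1)
= 0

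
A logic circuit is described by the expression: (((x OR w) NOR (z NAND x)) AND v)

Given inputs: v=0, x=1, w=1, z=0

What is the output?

Substituting: (((1 OR 1) NOR (0 NAND 1)) AND 0)
= 0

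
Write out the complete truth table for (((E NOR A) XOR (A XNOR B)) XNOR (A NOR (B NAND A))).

E | B | A | Output
------------------
0 | 0 | 0 | 1
0 | 0 | 1 | 1
0 | 1 | 0 | 0
0 | 1 | 1 | 0
1 | 0 | 0 | 0
1 | 0 | 1 | 1
1 | 1 | 0 | 1
1 | 1 | 1 | 0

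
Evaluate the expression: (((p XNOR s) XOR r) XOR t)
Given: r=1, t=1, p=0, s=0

Substituting: (((0 XNOR 0) XOR 1) XOR 1)
= 1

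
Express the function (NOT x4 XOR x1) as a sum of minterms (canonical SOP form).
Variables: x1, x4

Σm(0, 3) = (NOT x1 AND NOT x4) OR (x1 AND x4)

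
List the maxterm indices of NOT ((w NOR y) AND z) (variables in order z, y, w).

ΠM(4) = (NOT z OR y OR w)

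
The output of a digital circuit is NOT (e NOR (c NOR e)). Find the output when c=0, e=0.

Substituting: NOT (0 NOR (0 NOR 0))
= 1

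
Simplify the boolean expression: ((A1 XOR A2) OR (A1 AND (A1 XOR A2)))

By absorption (E OR (E AND v) = E):
= (A1 XOR A2)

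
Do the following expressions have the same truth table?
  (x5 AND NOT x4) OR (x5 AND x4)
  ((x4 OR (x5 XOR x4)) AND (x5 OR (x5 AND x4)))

Yes, they are equivalent — the two output columns agree on all 4 assignments:
x5 | x4 | Expression 1 | Expression 2
-------------------------------------
0 | 0 | 0 | 0
0 | 1 | 0 | 0
1 | 0 | 1 | 1
1 | 1 | 1 | 1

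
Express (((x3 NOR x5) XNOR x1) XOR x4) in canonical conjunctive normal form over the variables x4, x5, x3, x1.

(x4 OR x5 OR x3 OR x1) AND (x4 OR x5 OR NOT x3 OR NOT x1) AND (x4 OR NOT x5 OR x3 OR NOT x1) AND (x4 OR NOT x5 OR NOT x3 OR NOT x1) AND (NOT x4 OR x5 OR x3 OR NOT x1) AND (NOT x4 OR x5 OR NOT x3 OR x1) AND (NOT x4 OR NOT x5 OR x3 OR x1) AND (NOT x4 OR NOT x5 OR NOT x3 OR x1)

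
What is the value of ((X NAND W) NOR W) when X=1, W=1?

Substituting: ((1 NAND 1) NOR 1)
= 0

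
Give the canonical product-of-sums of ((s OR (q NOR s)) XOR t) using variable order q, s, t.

ΠM(1, 3, 4, 7) = (q OR s OR NOT t) AND (q OR NOT s OR NOT t) AND (NOT q OR s OR t) AND (NOT q OR NOT s OR NOT t)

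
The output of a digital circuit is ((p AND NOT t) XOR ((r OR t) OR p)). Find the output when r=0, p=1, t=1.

Substituting: ((1 AND NOT 1) XOR ((0 OR 1) OR 1))
= 1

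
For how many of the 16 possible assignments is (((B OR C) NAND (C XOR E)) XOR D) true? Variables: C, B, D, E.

Satisfying assignments: (0,0,0,0), (0,0,0,1), (0,1,0,0), (0,1,1,1), (1,0,0,1), (1,0,1,0), (1,1,0,1), (1,1,1,0)
Count: 8 out of 16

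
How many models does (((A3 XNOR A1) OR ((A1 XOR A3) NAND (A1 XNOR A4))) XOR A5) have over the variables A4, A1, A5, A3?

Satisfying assignments: (0,0,0,0), (0,0,1,1), (0,1,0,0), (0,1,0,1), (1,0,0,0), (1,0,0,1), (1,1,0,1), (1,1,1,0)
Count: 8 out of 16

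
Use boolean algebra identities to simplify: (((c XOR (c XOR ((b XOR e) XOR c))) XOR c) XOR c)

By XOR self-cancellation ((E XOR v) XOR v = E) then XOR self-cancellation ((E XOR v) XOR v = E):
= ((b XOR e) XOR c)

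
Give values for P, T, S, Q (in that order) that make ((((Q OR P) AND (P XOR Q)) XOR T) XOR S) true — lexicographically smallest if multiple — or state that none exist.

P=0, T=0, S=0, Q=1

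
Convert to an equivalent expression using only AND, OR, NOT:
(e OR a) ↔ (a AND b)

((e OR a) AND (a AND b)) OR (NOT (e OR a) AND NOT (a AND b))
(Biconditional = both true or both false)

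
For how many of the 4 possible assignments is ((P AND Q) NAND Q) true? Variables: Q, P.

Satisfying assignments: (0,0), (0,1), (1,0)
Count: 3 out of 4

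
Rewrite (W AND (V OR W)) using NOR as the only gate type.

((W NOR W) NOR (((V NOR W) NOR (V NOR W)) NOR ((V NOR W) NOR (V NOR W))))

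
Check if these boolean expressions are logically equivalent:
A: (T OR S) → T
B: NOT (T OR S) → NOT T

No, Inverse is not equivalent to original (counterexample: S=1, T=0)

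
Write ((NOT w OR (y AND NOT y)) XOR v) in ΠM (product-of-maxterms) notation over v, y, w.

ΠM(1, 3, 4, 6) = (v OR y OR NOT w) AND (v OR NOT y OR NOT w) AND (NOT v OR y OR w) AND (NOT v OR NOT y OR w)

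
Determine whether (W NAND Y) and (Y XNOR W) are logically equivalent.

No. Counterexample: with Y=0, W=1, Expression 1 = 1 but Expression 2 = 0.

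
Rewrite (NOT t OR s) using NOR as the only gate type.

(((t NOR t) NOR s) NOR ((t NOR t) NOR s))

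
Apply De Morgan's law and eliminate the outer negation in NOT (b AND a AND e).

NOT b OR NOT a OR NOT e
De Morgan's: NOT(AND of terms) = OR of negations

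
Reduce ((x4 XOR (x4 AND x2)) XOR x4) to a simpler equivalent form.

By XOR self-cancellation ((E XOR v) XOR v = E):
= (x4 AND x2)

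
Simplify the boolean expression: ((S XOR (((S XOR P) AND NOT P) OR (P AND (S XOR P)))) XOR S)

By XOR self-cancellation ((E XOR v) XOR v = E) then distribution ((E AND v) OR (E AND NOT v) = E):
= (S XOR P)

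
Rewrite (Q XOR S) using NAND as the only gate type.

((Q NAND (Q NAND S)) NAND (S NAND (Q NAND S)))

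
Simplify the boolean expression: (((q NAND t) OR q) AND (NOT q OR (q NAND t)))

By distribution ((E OR v) AND (E OR NOT v) = E):
= (q NAND t)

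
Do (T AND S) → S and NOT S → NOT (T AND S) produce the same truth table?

Yes, Contrapositive is always equivalent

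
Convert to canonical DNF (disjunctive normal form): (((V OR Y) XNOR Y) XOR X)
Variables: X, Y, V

(NOT X AND NOT Y AND NOT V) OR (NOT X AND Y AND NOT V) OR (NOT X AND Y AND V) OR (X AND NOT Y AND V)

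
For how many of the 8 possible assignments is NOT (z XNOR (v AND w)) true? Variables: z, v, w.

Satisfying assignments: (0,1,1), (1,0,0), (1,0,1), (1,1,0)
Count: 4 out of 8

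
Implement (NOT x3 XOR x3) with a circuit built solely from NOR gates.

(((((x3 NOR x3) NOR x3) NOR ((x3 NOR x3) NOR x3)) NOR (((x3 NOR x3) NOR x3) NOR ((x3 NOR x3) NOR x3))) NOR (((((x3 NOR x3) NOR (x3 NOR x3)) NOR (x3 NOR x3)) NOR (((x3 NOR x3) NOR (x3 NOR x3)) NOR (x3 NOR x3))) NOR ((((x3 NOR x3) NOR (x3 NOR x3)) NOR (x3 NOR x3)) NOR (((x3 NOR x3) NOR (x3 NOR x3)) NOR (x3 NOR x3)))))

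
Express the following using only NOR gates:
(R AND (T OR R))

((R NOR R) NOR (((T NOR R) NOR (T NOR R)) NOR ((T NOR R) NOR (T NOR R))))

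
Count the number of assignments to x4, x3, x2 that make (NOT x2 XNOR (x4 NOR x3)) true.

Satisfying assignments: (0,0,0), (0,1,1), (1,0,1), (1,1,1)
Count: 4 out of 8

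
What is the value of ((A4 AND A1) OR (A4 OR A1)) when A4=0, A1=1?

Substituting: ((0 AND 1) OR (0 OR 1))
= 1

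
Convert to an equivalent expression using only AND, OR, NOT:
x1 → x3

NOT x1 OR x3
(Implication elimination: A → B = NOT A OR B)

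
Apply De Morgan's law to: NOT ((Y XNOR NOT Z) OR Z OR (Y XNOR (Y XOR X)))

NOT (Y XNOR NOT Z) AND NOT Z AND NOT (Y XNOR (Y XOR X))
De Morgan's: NOT(OR of terms) = AND of negations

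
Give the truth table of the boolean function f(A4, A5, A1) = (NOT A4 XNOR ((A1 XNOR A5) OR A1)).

A4 | A5 | A1 | Output
---------------------
0 | 0 | 0 | 1
0 | 0 | 1 | 1
0 | 1 | 0 | 0
0 | 1 | 1 | 1
1 | 0 | 0 | 0
1 | 0 | 1 | 0
1 | 1 | 0 | 1
1 | 1 | 1 | 0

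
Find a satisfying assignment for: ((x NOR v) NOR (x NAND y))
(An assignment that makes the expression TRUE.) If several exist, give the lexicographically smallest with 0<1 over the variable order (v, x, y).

v=0, x=1, y=1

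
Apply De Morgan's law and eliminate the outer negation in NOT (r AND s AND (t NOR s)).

NOT r OR NOT s OR NOT (t NOR s)
De Morgan's: NOT(AND of terms) = OR of negations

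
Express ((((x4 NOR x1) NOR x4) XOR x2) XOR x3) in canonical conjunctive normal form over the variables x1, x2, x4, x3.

(x1 OR x2 OR x4 OR x3) AND (x1 OR x2 OR NOT x4 OR x3) AND (x1 OR NOT x2 OR x4 OR NOT x3) AND (x1 OR NOT x2 OR NOT x4 OR NOT x3) AND (NOT x1 OR x2 OR x4 OR NOT x3) AND (NOT x1 OR x2 OR NOT x4 OR x3) AND (NOT x1 OR NOT x2 OR x4 OR x3) AND (NOT x1 OR NOT x2 OR NOT x4 OR NOT x3)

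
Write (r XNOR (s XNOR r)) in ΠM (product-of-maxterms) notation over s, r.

ΠM(0, 1) = (s OR r) AND (s OR NOT r)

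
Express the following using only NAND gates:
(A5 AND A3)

((A5 NAND A3) NAND (A5 NAND A3))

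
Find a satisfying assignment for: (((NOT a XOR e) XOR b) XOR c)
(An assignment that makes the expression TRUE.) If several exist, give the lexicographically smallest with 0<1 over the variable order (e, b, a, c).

e=0, b=0, a=0, c=0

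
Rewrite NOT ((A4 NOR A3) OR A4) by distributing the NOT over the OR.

NOT (A4 NOR A3) AND NOT A4
De Morgan's: NOT(OR of terms) = AND of negations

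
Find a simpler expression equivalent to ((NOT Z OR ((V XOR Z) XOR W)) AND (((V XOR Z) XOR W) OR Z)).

By distribution ((E OR v) AND (E OR NOT v) = E):
= ((V XOR Z) XOR W)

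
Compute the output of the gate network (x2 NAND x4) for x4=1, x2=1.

Substituting: (1 NAND 1)
= 0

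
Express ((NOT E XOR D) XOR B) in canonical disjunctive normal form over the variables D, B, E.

(NOT D AND NOT B AND NOT E) OR (NOT D AND B AND E) OR (D AND NOT B AND E) OR (D AND B AND NOT E)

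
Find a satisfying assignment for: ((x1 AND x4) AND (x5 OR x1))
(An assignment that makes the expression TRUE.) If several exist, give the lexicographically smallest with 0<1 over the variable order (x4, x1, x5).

x4=1, x1=1, x5=0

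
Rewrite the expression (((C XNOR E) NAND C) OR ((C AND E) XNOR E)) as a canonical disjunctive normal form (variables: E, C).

(NOT E AND NOT C) OR (NOT E AND C) OR (E AND NOT C) OR (E AND C)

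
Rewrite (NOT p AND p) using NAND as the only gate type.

(((p NAND p) NAND p) NAND ((p NAND p) NAND p))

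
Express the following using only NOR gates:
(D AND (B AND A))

((D NOR D) NOR (((B NOR B) NOR (A NOR A)) NOR ((B NOR B) NOR (A NOR A))))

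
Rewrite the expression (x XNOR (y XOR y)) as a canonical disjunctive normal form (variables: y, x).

(NOT y AND NOT x) OR (y AND NOT x)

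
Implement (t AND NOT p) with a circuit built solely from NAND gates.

((t NAND (p NAND p)) NAND (t NAND (p NAND p)))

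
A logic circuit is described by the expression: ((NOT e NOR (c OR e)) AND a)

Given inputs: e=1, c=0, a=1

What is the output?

Substituting: ((NOT 1 NOR (0 OR 1)) AND 1)
= 0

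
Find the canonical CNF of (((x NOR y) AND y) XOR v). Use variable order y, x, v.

(y OR x OR v) AND (y OR NOT x OR v) AND (NOT y OR x OR v) AND (NOT y OR NOT x OR v)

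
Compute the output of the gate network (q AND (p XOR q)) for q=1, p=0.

Substituting: (1 AND (0 XOR 1))
= 1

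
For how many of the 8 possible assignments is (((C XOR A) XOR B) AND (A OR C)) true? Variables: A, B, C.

Satisfying assignments: (0,0,1), (1,0,0), (1,1,1)
Count: 3 out of 8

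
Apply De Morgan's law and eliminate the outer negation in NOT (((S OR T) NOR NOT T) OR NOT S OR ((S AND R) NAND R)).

NOT ((S OR T) NOR NOT T) AND S AND NOT ((S AND R) NAND R)
De Morgan's: NOT(OR of terms) = AND of negations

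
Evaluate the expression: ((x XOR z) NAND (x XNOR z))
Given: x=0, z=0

Substituting: ((0 XOR 0) NAND (0 XNOR 0))
= 1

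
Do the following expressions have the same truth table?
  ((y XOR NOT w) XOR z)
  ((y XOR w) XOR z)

No. Counterexample: with w=0, y=0, z=0, Expression 1 = 1 but Expression 2 = 0.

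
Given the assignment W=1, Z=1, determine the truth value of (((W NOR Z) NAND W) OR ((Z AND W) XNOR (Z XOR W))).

Substituting: (((1 NOR 1) NAND 1) OR ((1 AND 1) XNOR (1 XOR 1)))
= 1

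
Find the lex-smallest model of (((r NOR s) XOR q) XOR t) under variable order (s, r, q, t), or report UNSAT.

s=0, r=0, q=0, t=0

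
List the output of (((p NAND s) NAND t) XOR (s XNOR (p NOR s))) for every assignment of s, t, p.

s | t | p | Output
------------------
0 | 0 | 0 | 1
0 | 0 | 1 | 0
0 | 1 | 0 | 0
0 | 1 | 1 | 1
1 | 0 | 0 | 1
1 | 0 | 1 | 1
1 | 1 | 0 | 0
1 | 1 | 1 | 1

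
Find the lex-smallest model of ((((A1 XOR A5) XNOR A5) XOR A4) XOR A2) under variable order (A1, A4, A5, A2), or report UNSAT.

A1=0, A4=0, A5=0, A2=0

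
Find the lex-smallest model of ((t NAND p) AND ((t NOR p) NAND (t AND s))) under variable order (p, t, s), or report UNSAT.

p=0, t=0, s=0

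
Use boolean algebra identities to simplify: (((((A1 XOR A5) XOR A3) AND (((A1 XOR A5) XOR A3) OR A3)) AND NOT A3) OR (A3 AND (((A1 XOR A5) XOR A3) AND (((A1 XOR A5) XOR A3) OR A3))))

By distribution ((E AND v) OR (E AND NOT v) = E) then absorption (E AND (E OR v) = E):
= ((A1 XOR A5) XOR A3)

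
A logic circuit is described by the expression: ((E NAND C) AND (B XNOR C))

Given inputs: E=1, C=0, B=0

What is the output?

Substituting: ((1 NAND 0) AND (0 XNOR 0))
= 1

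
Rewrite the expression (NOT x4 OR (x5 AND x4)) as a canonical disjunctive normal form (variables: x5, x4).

(NOT x5 AND NOT x4) OR (x5 AND NOT x4) OR (x5 AND x4)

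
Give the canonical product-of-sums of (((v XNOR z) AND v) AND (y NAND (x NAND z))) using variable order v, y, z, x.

ΠM(0, 1, 2, 3, 4, 5, 6, 7, 8, 9, 12, 13, 14) = (v OR y OR z OR x) AND (v OR y OR z OR NOT x) AND (v OR y OR NOT z OR x) AND (v OR y OR NOT z OR NOT x) AND (v OR NOT y OR z OR x) AND (v OR NOT y OR z OR NOT x) AND (v OR NOT y OR NOT z OR x) AND (v OR NOT y OR NOT z OR NOT x) AND (NOT v OR y OR z OR x) AND (NOT v OR y OR z OR NOT x) AND (NOT v OR NOT y OR z OR x) AND (NOT v OR NOT y OR z OR NOT x) AND (NOT v OR NOT y OR NOT z OR x)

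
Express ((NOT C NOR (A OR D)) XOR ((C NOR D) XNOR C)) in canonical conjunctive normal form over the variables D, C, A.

(D OR C OR A) AND (D OR C OR NOT A) AND (D OR NOT C OR NOT A) AND (NOT D OR NOT C OR A) AND (NOT D OR NOT C OR NOT A)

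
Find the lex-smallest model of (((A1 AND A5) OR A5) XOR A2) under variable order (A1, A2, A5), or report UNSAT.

A1=0, A2=0, A5=1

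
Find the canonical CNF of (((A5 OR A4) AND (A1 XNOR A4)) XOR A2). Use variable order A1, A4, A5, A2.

(A1 OR A4 OR A5 OR A2) AND (A1 OR A4 OR NOT A5 OR NOT A2) AND (A1 OR NOT A4 OR A5 OR A2) AND (A1 OR NOT A4 OR NOT A5 OR A2) AND (NOT A1 OR A4 OR A5 OR A2) AND (NOT A1 OR A4 OR NOT A5 OR A2) AND (NOT A1 OR NOT A4 OR A5 OR NOT A2) AND (NOT A1 OR NOT A4 OR NOT A5 OR NOT A2)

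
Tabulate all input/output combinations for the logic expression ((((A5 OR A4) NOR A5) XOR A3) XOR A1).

A5 | A3 | A4 | A1 | Output
--------------------------
0 | 0 | 0 | 0 | 1
0 | 0 | 0 | 1 | 0
0 | 0 | 1 | 0 | 0
0 | 0 | 1 | 1 | 1
0 | 1 | 0 | 0 | 0
0 | 1 | 0 | 1 | 1
0 | 1 | 1 | 0 | 1
0 | 1 | 1 | 1 | 0
1 | 0 | 0 | 0 | 0
1 | 0 | 0 | 1 | 1
1 | 0 | 1 | 0 | 0
1 | 0 | 1 | 1 | 1
1 | 1 | 0 | 0 | 1
1 | 1 | 0 | 1 | 0
1 | 1 | 1 | 0 | 1
1 | 1 | 1 | 1 | 0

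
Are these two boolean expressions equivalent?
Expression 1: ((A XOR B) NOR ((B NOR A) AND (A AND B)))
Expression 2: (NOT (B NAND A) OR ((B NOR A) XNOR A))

No. Counterexample: with A=0, B=0, Expression 1 = 1 but Expression 2 = 0.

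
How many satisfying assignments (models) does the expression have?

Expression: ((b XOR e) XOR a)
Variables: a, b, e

Satisfying assignments: (0,0,1), (0,1,0), (1,0,0), (1,1,1)
Count: 4 out of 8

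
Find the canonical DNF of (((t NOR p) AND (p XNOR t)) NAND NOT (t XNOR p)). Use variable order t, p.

(NOT t AND NOT p) OR (NOT t AND p) OR (t AND NOT p) OR (t AND p)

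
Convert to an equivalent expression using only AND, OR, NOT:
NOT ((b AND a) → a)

(b AND a) AND NOT a
(Negated implication: NOT(A → B) = A AND NOT B)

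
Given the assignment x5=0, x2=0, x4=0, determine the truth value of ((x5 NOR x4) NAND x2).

Substituting: ((0 NOR 0) NAND 0)
= 1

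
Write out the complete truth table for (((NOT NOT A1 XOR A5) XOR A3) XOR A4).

A1 | A5 | A3 | A4 | Output
--------------------------
0 | 0 | 0 | 0 | 0
0 | 0 | 0 | 1 | 1
0 | 0 | 1 | 0 | 1
0 | 0 | 1 | 1 | 0
0 | 1 | 0 | 0 | 1
0 | 1 | 0 | 1 | 0
0 | 1 | 1 | 0 | 0
0 | 1 | 1 | 1 | 1
1 | 0 | 0 | 0 | 1
1 | 0 | 0 | 1 | 0
1 | 0 | 1 | 0 | 0
1 | 0 | 1 | 1 | 1
1 | 1 | 0 | 0 | 0
1 | 1 | 0 | 1 | 1
1 | 1 | 1 | 0 | 1
1 | 1 | 1 | 1 | 0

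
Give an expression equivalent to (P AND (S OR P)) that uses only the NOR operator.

((P NOR P) NOR (((S NOR P) NOR (S NOR P)) NOR ((S NOR P) NOR (S NOR P))))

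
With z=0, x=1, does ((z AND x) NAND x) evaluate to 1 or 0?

Substituting: ((0 AND 1) NAND 1)
= 1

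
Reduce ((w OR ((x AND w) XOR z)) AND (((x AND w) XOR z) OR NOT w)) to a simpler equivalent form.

By distribution ((E OR v) AND (E OR NOT v) = E):
= ((x AND w) XOR z)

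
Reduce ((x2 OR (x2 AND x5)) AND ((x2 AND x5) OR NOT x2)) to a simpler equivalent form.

By distribution ((E OR v) AND (E OR NOT v) = E):
= (x2 AND x5)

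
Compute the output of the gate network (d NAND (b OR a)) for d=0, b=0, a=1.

Substituting: (0 NAND (0 OR 1))
= 1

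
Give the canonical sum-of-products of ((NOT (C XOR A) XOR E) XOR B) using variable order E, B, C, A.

Σm(0, 3, 5, 6, 9, 10, 12, 15) = (NOT E AND NOT B AND NOT C AND NOT A) OR (NOT E AND NOT B AND C AND A) OR (NOT E AND B AND NOT C AND A) OR (NOT E AND B AND C AND NOT A) OR (E AND NOT B AND NOT C AND A) OR (E AND NOT B AND C AND NOT A) OR (E AND B AND NOT C AND NOT A) OR (E AND B AND C AND A)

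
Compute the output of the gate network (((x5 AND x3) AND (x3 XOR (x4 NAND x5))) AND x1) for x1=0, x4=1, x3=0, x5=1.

Substituting: (((1 AND 0) AND (0 XOR (1 NAND 1))) AND 0)
= 0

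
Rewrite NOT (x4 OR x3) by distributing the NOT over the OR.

NOT x4 AND NOT x3
De Morgan's: NOT(OR of terms) = AND of negations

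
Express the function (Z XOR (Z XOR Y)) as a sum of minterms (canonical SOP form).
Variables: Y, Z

Σm(2, 3) = (Y AND NOT Z) OR (Y AND Z)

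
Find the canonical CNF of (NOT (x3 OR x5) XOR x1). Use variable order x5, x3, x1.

(x5 OR x3 OR NOT x1) AND (x5 OR NOT x3 OR x1) AND (NOT x5 OR x3 OR x1) AND (NOT x5 OR NOT x3 OR x1)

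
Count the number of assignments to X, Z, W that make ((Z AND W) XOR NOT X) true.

Satisfying assignments: (0,0,0), (0,0,1), (0,1,0), (1,1,1)
Count: 4 out of 8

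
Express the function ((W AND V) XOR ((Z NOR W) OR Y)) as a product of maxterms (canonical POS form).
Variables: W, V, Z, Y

ΠM(2, 6, 8, 10, 13, 15) = (W OR V OR NOT Z OR Y) AND (W OR NOT V OR NOT Z OR Y) AND (NOT W OR V OR Z OR Y) AND (NOT W OR V OR NOT Z OR Y) AND (NOT W OR NOT V OR Z OR NOT Y) AND (NOT W OR NOT V OR NOT Z OR NOT Y)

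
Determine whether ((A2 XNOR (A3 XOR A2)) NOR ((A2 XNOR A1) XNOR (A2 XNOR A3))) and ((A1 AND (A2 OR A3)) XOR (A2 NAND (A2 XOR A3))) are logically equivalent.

No. Counterexample: with A2=0, A3=0, A1=0, Expression 1 = 0 but Expression 2 = 1.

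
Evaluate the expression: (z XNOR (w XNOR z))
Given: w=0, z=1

Substituting: (1 XNOR (0 XNOR 1))
= 0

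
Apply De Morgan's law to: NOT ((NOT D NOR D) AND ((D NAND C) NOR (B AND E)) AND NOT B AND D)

NOT (NOT D NOR D) OR NOT ((D NAND C) NOR (B AND E)) OR B OR NOT D
De Morgan's: NOT(AND of terms) = OR of negations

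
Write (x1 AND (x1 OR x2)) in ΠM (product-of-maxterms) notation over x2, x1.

ΠM(0, 2) = (x2 OR x1) AND (NOT x2 OR x1)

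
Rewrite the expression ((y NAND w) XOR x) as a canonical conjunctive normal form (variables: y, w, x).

(y OR w OR NOT x) AND (y OR NOT w OR NOT x) AND (NOT y OR w OR NOT x) AND (NOT y OR NOT w OR x)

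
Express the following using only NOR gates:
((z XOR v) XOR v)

((((((((z NOR v) NOR (z NOR v)) NOR ((z NOR v) NOR (z NOR v))) NOR ((((z NOR z) NOR (v NOR v)) NOR ((z NOR z) NOR (v NOR v))) NOR (((z NOR z) NOR (v NOR v)) NOR ((z NOR z) NOR (v NOR v))))) NOR v) NOR (((((z NOR v) NOR (z NOR v)) NOR ((z NOR v) NOR (z NOR v))) NOR ((((z NOR z) NOR (v NOR v)) NOR ((z NOR z) NOR (v NOR v))) NOR (((z NOR z) NOR (v NOR v)) NOR ((z NOR z) NOR (v NOR v))))) NOR v)) NOR ((((((z NOR v) NOR (z NOR v)) NOR ((z NOR v) NOR (z NOR v))) NOR ((((z NOR z) NOR (v NOR v)) NOR ((z NOR z) NOR (v NOR v))) NOR (((z NOR z) NOR (v NOR v)) NOR ((z NOR z) NOR (v NOR v))))) NOR v) NOR (((((z NOR v) NOR (z NOR v)) NOR ((z NOR v) NOR (z NOR v))) NOR ((((z NOR z) NOR (v NOR v)) NOR ((z NOR z) NOR (v NOR v))) NOR (((z NOR z) NOR (v NOR v)) NOR ((z NOR z) NOR (v NOR v))))) NOR v))) NOR ((((((((z NOR v) NOR (z NOR v)) NOR ((z NOR v) NOR (z NOR v))) NOR ((((z NOR z) NOR (v NOR v)) NOR ((z NOR z) NOR (v NOR v))) NOR (((z NOR z) NOR (v NOR v)) NOR ((z NOR z) NOR (v NOR v))))) NOR ((((z NOR v) NOR (z NOR v)) NOR ((z NOR v) NOR (z NOR v))) NOR ((((z NOR z) NOR (v NOR v)) NOR ((z NOR z) NOR (v NOR v))) NOR (((z NOR z) NOR (v NOR v)) NOR ((z NOR z) NOR (v NOR v)))))) NOR (v NOR v)) NOR ((((((z NOR v) NOR (z NOR v)) NOR ((z NOR v) NOR (z NOR v))) NOR ((((z NOR z) NOR (v NOR v)) NOR ((z NOR z) NOR (v NOR v))) NOR (((z NOR z) NOR (v NOR v)) NOR ((z NOR z) NOR (v NOR v))))) NOR ((((z NOR v) NOR (z NOR v)) NOR ((z NOR v) NOR (z NOR v))) NOR ((((z NOR z) NOR (v NOR v)) NOR ((z NOR z) NOR (v NOR v))) NOR (((z NOR z) NOR (v NOR v)) NOR ((z NOR z) NOR (v NOR v)))))) NOR (v NOR v))) NOR (((((((z NOR v) NOR (z NOR v)) NOR ((z NOR v) NOR (z NOR v))) NOR ((((z NOR z) NOR (v NOR v)) NOR ((z NOR z) NOR (v NOR v))) NOR (((z NOR z) NOR (v NOR v)) NOR ((z NOR z) NOR (v NOR v))))) NOR ((((z NOR v) NOR (z NOR v)) NOR ((z NOR v) NOR (z NOR v))) NOR ((((z NOR z) NOR (v NOR v)) NOR ((z NOR z) NOR (v NOR v))) NOR (((z NOR z) NOR (v NOR v)) NOR ((z NOR z) NOR (v NOR v)))))) NOR (v NOR v)) NOR ((((((z NOR v) NOR (z NOR v)) NOR ((z NOR v) NOR (z NOR v))) NOR ((((z NOR z) NOR (v NOR v)) NOR ((z NOR z) NOR (v NOR v))) NOR (((z NOR z) NOR (v NOR v)) NOR ((z NOR z) NOR (v NOR v))))) NOR ((((z NOR v) NOR (z NOR v)) NOR ((z NOR v) NOR (z NOR v))) NOR ((((z NOR z) NOR (v NOR v)) NOR ((z NOR z) NOR (v NOR v))) NOR (((z NOR z) NOR (v NOR v)) NOR ((z NOR z) NOR (v NOR v)))))) NOR (v NOR v)))))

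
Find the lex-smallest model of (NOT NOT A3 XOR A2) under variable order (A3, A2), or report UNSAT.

A3=0, A2=1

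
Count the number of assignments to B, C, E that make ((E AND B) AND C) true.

Satisfying assignments: (1,1,1)
Count: 1 out of 8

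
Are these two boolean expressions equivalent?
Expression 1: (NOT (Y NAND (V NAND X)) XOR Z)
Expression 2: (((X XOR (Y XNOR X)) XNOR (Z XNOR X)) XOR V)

No. Counterexample: with Z=0, V=0, Y=0, X=0, Expression 1 = 0 but Expression 2 = 1.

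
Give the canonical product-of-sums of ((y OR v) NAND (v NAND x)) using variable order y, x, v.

ΠM(1, 4, 5, 6) = (y OR x OR NOT v) AND (NOT y OR x OR v) AND (NOT y OR x OR NOT v) AND (NOT y OR NOT x OR v)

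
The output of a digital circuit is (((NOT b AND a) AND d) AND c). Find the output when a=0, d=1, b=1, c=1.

Substituting: (((NOT 1 AND 0) AND 1) AND 1)
= 0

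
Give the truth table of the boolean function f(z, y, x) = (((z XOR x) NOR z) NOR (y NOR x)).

z | y | x | Output
------------------
0 | 0 | 0 | 0
0 | 0 | 1 | 1
0 | 1 | 0 | 0
0 | 1 | 1 | 1
1 | 0 | 0 | 0
1 | 0 | 1 | 1
1 | 1 | 0 | 1
1 | 1 | 1 | 1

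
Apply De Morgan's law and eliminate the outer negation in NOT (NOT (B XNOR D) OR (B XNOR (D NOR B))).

(B XNOR D) AND NOT (B XNOR (D NOR B))
De Morgan's: NOT(OR of terms) = AND of negations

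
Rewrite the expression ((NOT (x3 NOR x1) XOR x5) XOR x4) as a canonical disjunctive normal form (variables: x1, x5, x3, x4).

(NOT x1 AND NOT x5 AND NOT x3 AND x4) OR (NOT x1 AND NOT x5 AND x3 AND NOT x4) OR (NOT x1 AND x5 AND NOT x3 AND NOT x4) OR (NOT x1 AND x5 AND x3 AND x4) OR (x1 AND NOT x5 AND NOT x3 AND NOT x4) OR (x1 AND NOT x5 AND x3 AND NOT x4) OR (x1 AND x5 AND NOT x3 AND x4) OR (x1 AND x5 AND x3 AND x4)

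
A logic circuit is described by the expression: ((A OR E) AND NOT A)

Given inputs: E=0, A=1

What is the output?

Substituting: ((1 OR 0) AND NOT 1)
= 0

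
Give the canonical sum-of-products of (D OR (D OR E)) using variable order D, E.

Σm(1, 2, 3) = (NOT D AND E) OR (D AND NOT E) OR (D AND E)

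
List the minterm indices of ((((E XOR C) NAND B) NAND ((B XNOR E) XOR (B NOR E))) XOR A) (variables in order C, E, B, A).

Σm(0, 2, 4, 6, 8, 10, 12, 15) = (NOT C AND NOT E AND NOT B AND NOT A) OR (NOT C AND NOT E AND B AND NOT A) OR (NOT C AND E AND NOT B AND NOT A) OR (NOT C AND E AND B AND NOT A) OR (C AND NOT E AND NOT B AND NOT A) OR (C AND NOT E AND B AND NOT A) OR (C AND E AND NOT B AND NOT A) OR (C AND E AND B AND A)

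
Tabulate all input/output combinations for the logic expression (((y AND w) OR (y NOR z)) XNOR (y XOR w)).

z | w | y | Output
------------------
0 | 0 | 0 | 0
0 | 0 | 1 | 0
0 | 1 | 0 | 1
0 | 1 | 1 | 0
1 | 0 | 0 | 1
1 | 0 | 1 | 0
1 | 1 | 0 | 0
1 | 1 | 1 | 0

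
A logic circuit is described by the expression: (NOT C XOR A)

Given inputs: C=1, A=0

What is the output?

Substituting: (NOT 1 XOR 0)
= 0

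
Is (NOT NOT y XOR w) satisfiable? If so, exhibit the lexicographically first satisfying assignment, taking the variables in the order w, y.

w=0, y=1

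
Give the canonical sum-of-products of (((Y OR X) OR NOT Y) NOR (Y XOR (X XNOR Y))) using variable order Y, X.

Σm() = FALSE (no minterms)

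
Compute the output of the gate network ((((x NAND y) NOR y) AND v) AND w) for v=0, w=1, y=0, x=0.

Substituting: ((((0 NAND 0) NOR 0) AND 0) AND 1)
= 0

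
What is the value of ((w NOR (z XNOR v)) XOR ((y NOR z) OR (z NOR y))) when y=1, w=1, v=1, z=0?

Substituting: ((1 NOR (0 XNOR 1)) XOR ((1 NOR 0) OR (0 NOR 1)))
= 0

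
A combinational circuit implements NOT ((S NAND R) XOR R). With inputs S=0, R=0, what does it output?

Substituting: NOT ((0 NAND 0) XOR 0)
= 0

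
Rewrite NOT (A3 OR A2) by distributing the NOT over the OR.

NOT A3 AND NOT A2
De Morgan's: NOT(OR of terms) = AND of negations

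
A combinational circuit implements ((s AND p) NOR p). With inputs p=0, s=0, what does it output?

Substituting: ((0 AND 0) NOR 0)
= 1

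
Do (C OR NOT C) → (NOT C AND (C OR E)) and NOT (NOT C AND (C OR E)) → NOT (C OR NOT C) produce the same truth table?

Yes, Contrapositive is always equivalent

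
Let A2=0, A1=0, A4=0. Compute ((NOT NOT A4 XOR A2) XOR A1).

Substituting: ((NOT NOT 0 XOR 0) XOR 0)
= 0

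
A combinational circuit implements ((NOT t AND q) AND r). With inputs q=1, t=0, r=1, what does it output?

Substituting: ((NOT 0 AND 1) AND 1)
= 1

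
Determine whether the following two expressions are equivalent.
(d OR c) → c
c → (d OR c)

No, Converse is not equivalent to original (counterexample: d=1, c=0)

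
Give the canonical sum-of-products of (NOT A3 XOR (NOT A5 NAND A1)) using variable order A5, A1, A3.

Σm(1, 2, 5, 7) = (NOT A5 AND NOT A1 AND A3) OR (NOT A5 AND A1 AND NOT A3) OR (A5 AND NOT A1 AND A3) OR (A5 AND A1 AND A3)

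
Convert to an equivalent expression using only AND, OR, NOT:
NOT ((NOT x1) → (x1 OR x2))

(NOT x1) AND NOT (x1 OR x2)
(Negated implication: NOT(A → B) = A AND NOT B)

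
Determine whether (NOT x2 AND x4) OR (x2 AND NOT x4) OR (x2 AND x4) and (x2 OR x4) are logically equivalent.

Yes, they are equivalent — the two output columns agree on all 4 assignments:
x2 | x4 | Expression 1 | Expression 2
-------------------------------------
0 | 0 | 0 | 0
0 | 1 | 1 | 1
1 | 0 | 1 | 1
1 | 1 | 1 | 1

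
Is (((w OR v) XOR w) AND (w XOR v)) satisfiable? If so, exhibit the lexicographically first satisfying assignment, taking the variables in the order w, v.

w=0, v=1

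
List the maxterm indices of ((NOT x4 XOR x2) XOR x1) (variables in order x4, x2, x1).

ΠM(1, 2, 4, 7) = (x4 OR x2 OR NOT x1) AND (x4 OR NOT x2 OR x1) AND (NOT x4 OR x2 OR x1) AND (NOT x4 OR NOT x2 OR NOT x1)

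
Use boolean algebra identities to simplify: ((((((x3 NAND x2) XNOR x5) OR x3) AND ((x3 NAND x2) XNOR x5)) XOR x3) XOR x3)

By XOR self-cancellation ((E XOR v) XOR v = E) then absorption (E AND (E OR v) = E):
= ((x3 NAND x2) XNOR x5)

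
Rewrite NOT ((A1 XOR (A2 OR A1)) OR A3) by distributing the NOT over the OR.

NOT (A1 XOR (A2 OR A1)) AND NOT A3
De Morgan's: NOT(OR of terms) = AND of negations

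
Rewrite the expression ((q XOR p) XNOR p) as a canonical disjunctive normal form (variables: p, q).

(NOT p AND NOT q) OR (p AND NOT q)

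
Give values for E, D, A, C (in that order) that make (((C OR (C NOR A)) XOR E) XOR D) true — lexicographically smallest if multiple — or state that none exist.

E=0, D=0, A=0, C=0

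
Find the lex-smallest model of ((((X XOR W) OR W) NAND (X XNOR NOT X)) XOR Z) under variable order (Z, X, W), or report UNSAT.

Z=0, X=0, W=0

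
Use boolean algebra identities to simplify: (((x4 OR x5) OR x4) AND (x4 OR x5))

By absorption (E AND (E OR v) = E):
= (x4 OR x5)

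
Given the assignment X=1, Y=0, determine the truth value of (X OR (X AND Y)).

Substituting: (1 OR (1 AND 0))
= 1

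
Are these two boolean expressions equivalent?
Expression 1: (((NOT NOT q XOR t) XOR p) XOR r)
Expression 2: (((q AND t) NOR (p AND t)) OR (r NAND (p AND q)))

No. Counterexample: with t=0, p=0, q=0, r=0, Expression 1 = 0 but Expression 2 = 1.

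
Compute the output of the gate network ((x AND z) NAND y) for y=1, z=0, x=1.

Substituting: ((1 AND 0) NAND 1)
= 1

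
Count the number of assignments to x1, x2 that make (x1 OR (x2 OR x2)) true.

Satisfying assignments: (0,1), (1,0), (1,1)
Count: 3 out of 4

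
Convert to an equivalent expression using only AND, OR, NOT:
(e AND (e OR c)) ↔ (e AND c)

((e AND (e OR c)) AND (e AND c)) OR (NOT (e AND (e OR c)) AND NOT (e AND c))
(Biconditional = both true or both false)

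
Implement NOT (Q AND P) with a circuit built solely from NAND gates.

(((Q NAND P) NAND (Q NAND P)) NAND ((Q NAND P) NAND (Q NAND P)))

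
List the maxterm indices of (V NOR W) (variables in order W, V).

ΠM(1, 2, 3) = (W OR NOT V) AND (NOT W OR V) AND (NOT W OR NOT V)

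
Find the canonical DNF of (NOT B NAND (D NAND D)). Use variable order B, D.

(NOT B AND D) OR (B AND NOT D) OR (B AND D)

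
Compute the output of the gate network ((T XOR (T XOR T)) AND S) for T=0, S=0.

Substituting: ((0 XOR (0 XOR 0)) AND 0)
= 0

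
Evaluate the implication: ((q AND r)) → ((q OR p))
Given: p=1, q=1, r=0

Antecedent ((q AND r)) = 0; consequent ((q OR p)) = 1.
0 → 1 = 1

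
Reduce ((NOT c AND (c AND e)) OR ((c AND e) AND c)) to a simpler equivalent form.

By distribution ((E AND v) OR (E AND NOT v) = E):
= (c AND e)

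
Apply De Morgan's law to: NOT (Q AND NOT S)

NOT Q OR S
De Morgan's: NOT(AND of terms) = OR of negations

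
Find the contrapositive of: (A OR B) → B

Contrapositive: NOT B → NOT (A OR B)
Note: A statement and its contrapositive are logically equivalent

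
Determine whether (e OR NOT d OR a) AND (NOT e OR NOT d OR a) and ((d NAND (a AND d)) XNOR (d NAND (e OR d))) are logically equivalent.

Yes, they are equivalent — the two output columns agree on all 8 assignments:
e | d | a | Expression 1 | Expression 2
---------------------------------------
0 | 0 | 0 | 1 | 1
0 | 0 | 1 | 1 | 1
0 | 1 | 0 | 0 | 0
0 | 1 | 1 | 1 | 1
1 | 0 | 0 | 1 | 1
1 | 0 | 1 | 1 | 1
1 | 1 | 0 | 0 | 0
1 | 1 | 1 | 1 | 1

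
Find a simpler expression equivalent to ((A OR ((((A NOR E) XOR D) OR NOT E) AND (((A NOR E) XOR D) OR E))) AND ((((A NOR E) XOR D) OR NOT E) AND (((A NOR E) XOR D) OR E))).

By absorption (E AND (E OR v) = E) then distribution ((E OR v) AND (E OR NOT v) = E):
= ((A NOR E) XOR D)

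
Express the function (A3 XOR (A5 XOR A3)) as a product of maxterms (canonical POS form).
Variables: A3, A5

ΠM(0, 2) = (A3 OR A5) AND (NOT A3 OR A5)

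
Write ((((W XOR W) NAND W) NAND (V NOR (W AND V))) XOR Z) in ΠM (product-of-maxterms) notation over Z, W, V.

ΠM(0, 2, 5, 7) = (Z OR W OR V) AND (Z OR NOT W OR V) AND (NOT Z OR W OR NOT V) AND (NOT Z OR NOT W OR NOT V)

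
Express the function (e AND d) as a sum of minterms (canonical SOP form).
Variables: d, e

Σm(3) = (d AND e)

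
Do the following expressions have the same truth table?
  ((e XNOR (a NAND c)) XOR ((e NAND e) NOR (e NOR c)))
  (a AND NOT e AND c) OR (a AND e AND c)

Yes, they are equivalent — the two output columns agree on all 8 assignments:
a | e | c | Expression 1 | Expression 2
---------------------------------------
0 | 0 | 0 | 0 | 0
0 | 0 | 1 | 0 | 0
0 | 1 | 0 | 0 | 0
0 | 1 | 1 | 0 | 0
1 | 0 | 0 | 0 | 0
1 | 0 | 1 | 1 | 1
1 | 1 | 0 | 0 | 0
1 | 1 | 1 | 1 | 1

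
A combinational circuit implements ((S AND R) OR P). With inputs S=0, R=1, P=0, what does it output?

Substituting: ((0 AND 1) OR 0)
= 0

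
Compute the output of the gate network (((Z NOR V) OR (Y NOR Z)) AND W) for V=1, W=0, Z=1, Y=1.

Substituting: (((1 NOR 1) OR (1 NOR 1)) AND 0)
= 0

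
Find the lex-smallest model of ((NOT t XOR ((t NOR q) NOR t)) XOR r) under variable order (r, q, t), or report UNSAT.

r=0, q=0, t=0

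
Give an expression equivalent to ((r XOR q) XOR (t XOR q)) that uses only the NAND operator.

((((r NAND (r NAND q)) NAND (q NAND (r NAND q))) NAND (((r NAND (r NAND q)) NAND (q NAND (r NAND q))) NAND ((t NAND (t NAND q)) NAND (q NAND (t NAND q))))) NAND (((t NAND (t NAND q)) NAND (q NAND (t NAND q))) NAND (((r NAND (r NAND q)) NAND (q NAND (r NAND q))) NAND ((t NAND (t NAND q)) NAND (q NAND (t NAND q))))))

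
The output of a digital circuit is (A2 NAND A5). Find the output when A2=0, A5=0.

Substituting: (0 NAND 0)
= 1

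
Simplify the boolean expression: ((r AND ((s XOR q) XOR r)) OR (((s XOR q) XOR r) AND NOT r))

By distribution ((E AND v) OR (E AND NOT v) = E):
= ((s XOR q) XOR r)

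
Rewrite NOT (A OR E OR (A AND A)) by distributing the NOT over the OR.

NOT A AND NOT E AND NOT (A AND A)
De Morgan's: NOT(OR of terms) = AND of negations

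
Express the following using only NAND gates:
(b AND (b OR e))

((b NAND ((b NAND b) NAND (e NAND e))) NAND (b NAND ((b NAND b) NAND (e NAND e))))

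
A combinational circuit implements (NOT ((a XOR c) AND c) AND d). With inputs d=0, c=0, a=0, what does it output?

Substituting: (NOT ((0 XOR 0) AND 0) AND 0)
= 0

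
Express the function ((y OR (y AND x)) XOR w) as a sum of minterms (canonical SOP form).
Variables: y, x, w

Σm(1, 3, 4, 6) = (NOT y AND NOT x AND w) OR (NOT y AND x AND w) OR (y AND NOT x AND NOT w) OR (y AND x AND NOT w)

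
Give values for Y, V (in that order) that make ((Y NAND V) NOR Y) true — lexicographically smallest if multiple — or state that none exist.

UNSATISFIABLE - no assignment makes this expression true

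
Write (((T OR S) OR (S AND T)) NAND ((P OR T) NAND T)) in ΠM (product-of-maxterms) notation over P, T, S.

ΠM(1, 5) = (P OR T OR NOT S) AND (NOT P OR T OR NOT S)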